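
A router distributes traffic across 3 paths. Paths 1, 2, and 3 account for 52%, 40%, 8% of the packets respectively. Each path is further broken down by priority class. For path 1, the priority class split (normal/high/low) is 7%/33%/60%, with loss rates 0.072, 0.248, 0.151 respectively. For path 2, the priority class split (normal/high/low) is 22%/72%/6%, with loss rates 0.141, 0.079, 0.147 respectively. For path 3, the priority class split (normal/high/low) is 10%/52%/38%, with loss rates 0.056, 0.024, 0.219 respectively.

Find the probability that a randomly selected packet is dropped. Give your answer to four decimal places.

P(L) ≈ 0.1391

P(L|1) = 0.07·0.072 + 0.33·0.248 + 0.6·0.151 = 0.00504 + 0.08184 + 0.0906 = 0.17748
P(L|2) = 0.22·0.141 + 0.72·0.079 + 0.06·0.147 = 0.03102 + 0.05688 + 0.00882 = 0.09672
P(L|3) = 0.1·0.056 + 0.52·0.024 + 0.38·0.219 = 0.0056 + 0.01248 + 0.08322 = 0.1013
By total probability over the outer partition,
P(L) = 0.52·0.17748 + 0.4·0.09672 + 0.08·0.1013
      = 0.0922896 + 0.038688 + 0.008104 = 0.1390816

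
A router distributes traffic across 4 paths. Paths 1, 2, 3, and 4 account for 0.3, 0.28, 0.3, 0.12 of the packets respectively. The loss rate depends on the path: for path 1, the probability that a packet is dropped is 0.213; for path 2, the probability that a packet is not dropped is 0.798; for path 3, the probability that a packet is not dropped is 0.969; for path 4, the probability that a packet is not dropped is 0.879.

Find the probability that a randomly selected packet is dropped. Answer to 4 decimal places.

P(L|2) = 1 − 0.798 = 0.202.
P(L|3) = 1 − 0.969 = 0.031.
P(L|4) = 1 − 0.879 = 0.121.
P(L) = P(L|1)·P(1) + P(L|2)·P(2) + P(L|3)·P(3) + P(L|4)·P(4)
      = 0.213·0.3 + 0.202·0.28 + 0.031·0.3 + 0.121·0.12
      = 0.0639 + 0.05656 + 0.0093 + 0.01452 = 0.14428

0.1443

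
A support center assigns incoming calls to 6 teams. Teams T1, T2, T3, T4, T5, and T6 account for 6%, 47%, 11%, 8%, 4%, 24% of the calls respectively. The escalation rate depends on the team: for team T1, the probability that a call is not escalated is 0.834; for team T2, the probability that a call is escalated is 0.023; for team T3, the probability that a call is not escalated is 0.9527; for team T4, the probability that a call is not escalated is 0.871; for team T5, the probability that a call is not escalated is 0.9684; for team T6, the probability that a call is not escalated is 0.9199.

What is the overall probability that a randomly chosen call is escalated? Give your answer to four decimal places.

P(E|T1) = 1 − 0.834 = 0.166.
P(E|T3) = 1 − 0.9527 = 0.0473.
P(E|T4) = 1 − 0.871 = 0.129.
P(E|T5) = 1 − 0.9684 = 0.0316.
P(E|T6) = 1 − 0.9199 = 0.0801.
P(E) = P(E|T1)·P(T1) + P(E|T2)·P(T2) + P(E|T3)·P(T3) + P(E|T4)·P(T4) + P(E|T5)·P(T5) + P(E|T6)·P(T6)
      = 0.166·0.06 + 0.023·0.47 + 0.0473·0.11 + 0.129·0.08 + 0.0316·0.04 + 0.0801·0.24
      = 0.00996 + 0.01081 + 0.005203 + 0.01032 + 0.001264 + 0.019224 = 0.056781

0.0568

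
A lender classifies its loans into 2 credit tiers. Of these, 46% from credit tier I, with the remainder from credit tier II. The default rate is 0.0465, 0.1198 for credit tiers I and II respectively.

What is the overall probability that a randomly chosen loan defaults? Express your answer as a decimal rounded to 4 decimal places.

P(II) = 1 − (0.46) = 0.54.
Summing over the partition,
P(D) = P(D|I)·P(I) + P(D|II)·P(II)
      = 0.0465·0.46 + 0.1198·0.54
      = 0.02139 + 0.064692 = 0.086082

P(D) ≈ 0.0861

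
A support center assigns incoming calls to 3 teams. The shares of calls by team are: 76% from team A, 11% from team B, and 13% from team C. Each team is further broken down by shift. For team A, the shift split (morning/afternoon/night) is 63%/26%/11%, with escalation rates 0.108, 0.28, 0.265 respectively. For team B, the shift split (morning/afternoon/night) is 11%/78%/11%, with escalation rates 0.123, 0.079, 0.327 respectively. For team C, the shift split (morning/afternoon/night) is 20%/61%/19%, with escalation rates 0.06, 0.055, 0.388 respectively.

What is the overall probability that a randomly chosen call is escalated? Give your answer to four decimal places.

P(E|A) = 0.63·0.108 + 0.26·0.28 + 0.11·0.265 = 0.06804 + 0.0728 + 0.02915 = 0.16999
P(E|B) = 0.11·0.123 + 0.78·0.079 + 0.11·0.327 = 0.01353 + 0.06162 + 0.03597 = 0.11112
P(E|C) = 0.2·0.06 + 0.61·0.055 + 0.19·0.388 = 0.012 + 0.03355 + 0.07372 = 0.11927
By total probability over the outer partition,
P(E) = 0.76·0.16999 + 0.11·0.11112 + 0.13·0.11927
      = 0.1291924 + 0.0122232 + 0.0155051 = 0.1569207

P(E) ≈ 0.1569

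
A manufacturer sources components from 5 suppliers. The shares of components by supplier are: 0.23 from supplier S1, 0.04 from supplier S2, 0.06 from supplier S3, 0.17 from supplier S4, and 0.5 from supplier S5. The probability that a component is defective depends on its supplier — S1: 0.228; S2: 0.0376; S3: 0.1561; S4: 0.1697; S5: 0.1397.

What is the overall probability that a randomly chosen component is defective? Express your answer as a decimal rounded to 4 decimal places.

By the law of total probability,
P(D) = P(D|S1)·P(S1) + P(D|S2)·P(S2) + P(D|S3)·P(S3) + P(D|S4)·P(S4) + P(D|S5)·P(S5)
      = 0.228·0.23 + 0.0376·0.04 + 0.1561·0.06 + 0.1697·0.17 + 0.1397·0.5
      = 0.05244 + 0.001504 + 0.009366 + 0.028849 + 0.06985 = 0.162009

0.1620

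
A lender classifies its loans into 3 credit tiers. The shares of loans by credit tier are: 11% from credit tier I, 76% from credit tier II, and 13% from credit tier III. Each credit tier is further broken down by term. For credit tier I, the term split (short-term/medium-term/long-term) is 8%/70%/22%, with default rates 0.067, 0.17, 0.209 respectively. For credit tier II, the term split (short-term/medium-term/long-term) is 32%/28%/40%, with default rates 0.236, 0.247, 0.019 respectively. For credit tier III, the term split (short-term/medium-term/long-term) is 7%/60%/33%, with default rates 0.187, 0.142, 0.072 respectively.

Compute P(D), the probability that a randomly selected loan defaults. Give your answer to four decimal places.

P(D) ≈ 0.1503

P(D|I) = 0.08·0.067 + 0.7·0.17 + 0.22·0.209 = 0.00536 + 0.119 + 0.04598 = 0.17034
P(D|II) = 0.32·0.236 + 0.28·0.247 + 0.4·0.019 = 0.07552 + 0.06916 + 0.0076 = 0.15228
P(D|III) = 0.07·0.187 + 0.6·0.142 + 0.33·0.072 = 0.01309 + 0.0852 + 0.02376 = 0.12205
Then overall,
P(D) = 0.11·0.17034 + 0.76·0.15228 + 0.13·0.12205
      = 0.0187374 + 0.1157328 + 0.0158665 = 0.1503367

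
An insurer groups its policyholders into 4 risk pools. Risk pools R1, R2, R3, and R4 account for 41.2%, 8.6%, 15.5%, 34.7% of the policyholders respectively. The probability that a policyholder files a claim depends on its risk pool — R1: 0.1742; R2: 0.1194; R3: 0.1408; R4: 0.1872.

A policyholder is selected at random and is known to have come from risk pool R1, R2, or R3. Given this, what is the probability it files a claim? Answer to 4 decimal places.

Let S = {R1, R2, R3}.
P(S) = 0.412 + 0.086 + 0.155 = 0.653.
P(C ∩ S) = 0.1742·0.412 + 0.1194·0.086 + 0.1408·0.155 = 0.0717704 + 0.0102684 + 0.021824 = 0.1038628.
P(C | S) = 0.1038628 / 0.653 = 0.159055…

0.1591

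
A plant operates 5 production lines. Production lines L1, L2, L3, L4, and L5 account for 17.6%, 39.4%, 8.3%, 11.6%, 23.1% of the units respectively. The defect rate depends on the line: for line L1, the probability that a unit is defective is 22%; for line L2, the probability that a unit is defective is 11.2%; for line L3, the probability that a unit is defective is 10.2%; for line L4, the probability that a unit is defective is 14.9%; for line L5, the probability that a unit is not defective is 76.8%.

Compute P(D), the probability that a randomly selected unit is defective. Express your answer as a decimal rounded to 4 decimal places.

P(D) ≈ 0.1622

P(D|L5) = 1 − 0.768 = 0.232.
P(D) = P(D|L1)·P(L1) + P(D|L2)·P(L2) + P(D|L3)·P(L3) + P(D|L4)·P(L4) + P(D|L5)·P(L5)
      = 0.22·0.176 + 0.112·0.394 + 0.102·0.083 + 0.149·0.116 + 0.232·0.231
      = 0.03872 + 0.044128 + 0.008466 + 0.017284 + 0.053592 = 0.16219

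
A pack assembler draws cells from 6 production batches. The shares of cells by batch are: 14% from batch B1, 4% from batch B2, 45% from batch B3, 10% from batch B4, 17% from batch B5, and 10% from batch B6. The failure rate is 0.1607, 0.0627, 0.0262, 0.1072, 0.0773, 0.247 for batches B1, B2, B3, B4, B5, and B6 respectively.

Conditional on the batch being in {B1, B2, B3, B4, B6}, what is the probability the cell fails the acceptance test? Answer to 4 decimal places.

Let S = {B1, B2, B3, B4, B6}.
P(S) = 0.14 + 0.04 + 0.45 + 0.1 + 0.1 = 0.83.
P(F ∩ S) = 0.1607·0.14 + 0.0627·0.04 + 0.0262·0.45 + 0.1072·0.1 + 0.247·0.1 = 0.022498 + 0.002508 + 0.01179 + 0.01072 + 0.0247 = 0.072216.
P(F | S) = 0.072216 / 0.83 = 0.087007…

P(F|S) ≈ 0.0870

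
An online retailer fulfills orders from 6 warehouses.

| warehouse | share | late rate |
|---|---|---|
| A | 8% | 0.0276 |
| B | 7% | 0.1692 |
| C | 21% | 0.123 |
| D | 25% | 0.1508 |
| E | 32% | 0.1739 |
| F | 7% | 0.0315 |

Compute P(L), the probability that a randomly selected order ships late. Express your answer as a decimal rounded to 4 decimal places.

By the law of total probability,
P(L) = P(L|A)·P(A) + P(L|B)·P(B) + P(L|C)·P(C) + P(L|D)·P(D) + P(L|E)·P(E) + P(L|F)·P(F)
      = 0.0276·0.08 + 0.1692·0.07 + 0.123·0.21 + 0.1508·0.25 + 0.1739·0.32 + 0.0315·0.07
      = 0.002208 + 0.011844 + 0.02583 + 0.0377 + 0.055648 + 0.002205 = 0.135435

P(L) ≈ 0.1354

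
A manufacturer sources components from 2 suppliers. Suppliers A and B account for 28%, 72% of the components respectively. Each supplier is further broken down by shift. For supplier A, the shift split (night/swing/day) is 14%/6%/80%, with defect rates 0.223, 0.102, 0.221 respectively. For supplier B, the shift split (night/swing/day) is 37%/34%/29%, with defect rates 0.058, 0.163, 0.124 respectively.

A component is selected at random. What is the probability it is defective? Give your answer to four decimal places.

P(D|A) = 0.14·0.223 + 0.06·0.102 + 0.8·0.221 = 0.03122 + 0.00612 + 0.1768 = 0.21414
P(D|B) = 0.37·0.058 + 0.34·0.163 + 0.29·0.124 = 0.02146 + 0.05542 + 0.03596 = 0.11284
Then overall,
P(D) = 0.28·0.21414 + 0.72·0.11284
      = 0.0599592 + 0.0812448 = 0.141204

P(D) ≈ 0.1412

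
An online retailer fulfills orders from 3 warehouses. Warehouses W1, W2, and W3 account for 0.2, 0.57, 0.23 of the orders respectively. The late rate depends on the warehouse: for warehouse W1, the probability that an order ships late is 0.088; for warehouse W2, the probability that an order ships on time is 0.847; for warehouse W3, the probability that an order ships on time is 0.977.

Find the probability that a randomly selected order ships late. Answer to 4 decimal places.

0.1101

P(L|W2) = 1 − 0.847 = 0.153.
P(L|W3) = 1 − 0.977 = 0.023.
Summing over the partition,
P(L) = P(L|W1)·P(W1) + P(L|W2)·P(W2) + P(L|W3)·P(W3)
      = 0.088·0.2 + 0.153·0.57 + 0.023·0.23
      = 0.0176 + 0.08721 + 0.00529 = 0.1101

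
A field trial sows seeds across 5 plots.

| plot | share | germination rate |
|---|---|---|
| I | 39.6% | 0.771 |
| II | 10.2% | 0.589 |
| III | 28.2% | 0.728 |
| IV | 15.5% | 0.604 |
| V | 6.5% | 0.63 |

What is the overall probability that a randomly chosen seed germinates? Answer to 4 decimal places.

0.7053

Summing over the partition,
P(G) = P(G|I)·P(I) + P(G|II)·P(II) + P(G|III)·P(III) + P(G|IV)·P(IV) + P(G|V)·P(V)
      = 0.771·0.396 + 0.589·0.102 + 0.728·0.282 + 0.604·0.155 + 0.63·0.065
      = 0.305316 + 0.060078 + 0.205296 + 0.09362 + 0.04095 = 0.70526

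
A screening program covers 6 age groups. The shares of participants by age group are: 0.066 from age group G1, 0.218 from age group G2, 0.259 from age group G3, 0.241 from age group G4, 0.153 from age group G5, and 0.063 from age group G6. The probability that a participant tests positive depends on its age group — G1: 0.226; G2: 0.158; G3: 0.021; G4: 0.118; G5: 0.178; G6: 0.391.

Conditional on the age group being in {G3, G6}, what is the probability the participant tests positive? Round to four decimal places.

Let S = {G3, G6}.
P(S) = 0.259 + 0.063 = 0.322.
P(T ∩ S) = 0.021·0.259 + 0.391·0.063 = 0.005439 + 0.024633 = 0.030072.
P(T | S) = 0.030072 / 0.322 = 0.093391…

P(T|S) ≈ 0.0934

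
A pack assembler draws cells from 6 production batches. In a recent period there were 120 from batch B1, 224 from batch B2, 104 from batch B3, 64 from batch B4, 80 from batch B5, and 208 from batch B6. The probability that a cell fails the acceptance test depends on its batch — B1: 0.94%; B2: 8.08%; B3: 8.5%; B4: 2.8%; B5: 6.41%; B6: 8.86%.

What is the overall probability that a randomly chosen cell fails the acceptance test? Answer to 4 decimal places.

Total: 120 + 224 + 104 + 64 + 80 + 208 = 800.
P(B1) = 120/800 = 0.15. P(B2) = 224/800 = 0.28. P(B3) = 104/800 = 0.13. P(B4) = 64/800 = 0.08. P(B5) = 80/800 = 0.1. P(B6) = 208/800 = 0.26.
P(F) = P(F|B1)·P(B1) + P(F|B2)·P(B2) + P(F|B3)·P(B3) + P(F|B4)·P(B4) + P(F|B5)·P(B5) + P(F|B6)·P(B6)
      = 0.0094·0.15 + 0.0808·0.28 + 0.085·0.13 + 0.028·0.08 + 0.0641·0.1 + 0.0886·0.26
      = 0.00141 + 0.022624 + 0.01105 + 0.00224 + 0.00641 + 0.023036 = 0.06677

P(F) ≈ 0.0668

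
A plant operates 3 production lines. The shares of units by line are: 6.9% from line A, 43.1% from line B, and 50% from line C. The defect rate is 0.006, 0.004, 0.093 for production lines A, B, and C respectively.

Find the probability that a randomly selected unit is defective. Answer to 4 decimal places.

0.0486

P(D) = P(D|A)·P(A) + P(D|B)·P(B) + P(D|C)·P(C)
      = 0.006·0.069 + 0.004·0.431 + 0.093·0.5
      = 0.000414 + 0.001724 + 0.0465 = 0.048638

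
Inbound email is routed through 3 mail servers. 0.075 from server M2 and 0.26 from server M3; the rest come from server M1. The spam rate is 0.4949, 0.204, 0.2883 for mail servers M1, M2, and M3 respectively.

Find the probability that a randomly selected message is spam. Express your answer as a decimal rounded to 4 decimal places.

P(M1) = 1 − (0.075 + 0.26) = 0.665.
P(S) = P(S|M1)·P(M1) + P(S|M2)·P(M2) + P(S|M3)·P(M3)
      = 0.4949·0.665 + 0.204·0.075 + 0.2883·0.26
      = 0.3291085 + 0.0153 + 0.074958 = 0.4193665

0.4194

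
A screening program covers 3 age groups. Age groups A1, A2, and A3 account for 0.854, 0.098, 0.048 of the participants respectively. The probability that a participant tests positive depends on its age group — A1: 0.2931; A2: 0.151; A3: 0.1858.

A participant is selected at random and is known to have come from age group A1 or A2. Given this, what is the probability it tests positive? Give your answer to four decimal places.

Let S = {A1, A2}.
P(S) = 0.854 + 0.098 = 0.952.
P(T ∩ S) = 0.2931·0.854 + 0.151·0.098 = 0.2503074 + 0.014798 = 0.2651054.
P(T | S) = 0.2651054 / 0.952 = 0.278472…

0.2785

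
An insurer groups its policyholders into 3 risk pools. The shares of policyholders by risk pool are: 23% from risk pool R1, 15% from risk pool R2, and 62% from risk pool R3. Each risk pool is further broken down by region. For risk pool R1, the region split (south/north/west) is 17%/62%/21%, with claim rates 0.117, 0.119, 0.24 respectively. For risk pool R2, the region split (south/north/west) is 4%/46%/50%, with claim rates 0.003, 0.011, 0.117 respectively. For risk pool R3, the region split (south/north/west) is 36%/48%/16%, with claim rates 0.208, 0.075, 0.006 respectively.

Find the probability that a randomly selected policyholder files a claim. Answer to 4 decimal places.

P(C|R1) = 0.17·0.117 + 0.62·0.119 + 0.21·0.24 = 0.01989 + 0.07378 + 0.0504 = 0.14407
P(C|R2) = 0.04·0.003 + 0.46·0.011 + 0.5·0.117 = 0.00012 + 0.00506 + 0.0585 = 0.06368
P(C|R3) = 0.36·0.208 + 0.48·0.075 + 0.16·0.006 = 0.07488 + 0.036 + 0.00096 = 0.11184
Then overall,
P(C) = 0.23·0.14407 + 0.15·0.06368 + 0.62·0.11184
      = 0.0331361 + 0.009552 + 0.0693408 = 0.1120289

P(C) ≈ 0.1120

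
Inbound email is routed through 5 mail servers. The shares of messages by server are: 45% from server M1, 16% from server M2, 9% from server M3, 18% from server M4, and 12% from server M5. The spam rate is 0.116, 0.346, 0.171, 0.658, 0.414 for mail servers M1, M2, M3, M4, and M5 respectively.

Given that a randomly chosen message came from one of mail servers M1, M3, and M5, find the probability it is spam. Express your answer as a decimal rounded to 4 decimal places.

Let J = {M1, M3, M5}.
P(J) = 0.45 + 0.09 + 0.12 = 0.66.
P(S ∩ J) = 0.116·0.45 + 0.171·0.09 + 0.414·0.12 = 0.0522 + 0.01539 + 0.04968 = 0.11727.
P(S | J) = 0.11727 / 0.66 = 0.177682…

P(S|J) ≈ 0.1777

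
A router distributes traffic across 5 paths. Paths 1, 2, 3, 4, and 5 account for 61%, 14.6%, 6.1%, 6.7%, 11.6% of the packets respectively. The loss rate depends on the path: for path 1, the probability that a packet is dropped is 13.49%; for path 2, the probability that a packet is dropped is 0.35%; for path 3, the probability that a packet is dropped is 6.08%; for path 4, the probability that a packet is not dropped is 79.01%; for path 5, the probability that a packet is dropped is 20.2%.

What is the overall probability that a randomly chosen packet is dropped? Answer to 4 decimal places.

P(L|4) = 1 − 0.7901 = 0.2099.
P(L) = P(L|1)·P(1) + P(L|2)·P(2) + P(L|3)·P(3) + P(L|4)·P(4) + P(L|5)·P(5)
      = 0.1349·0.61 + 0.0035·0.146 + 0.0608·0.061 + 0.2099·0.067 + 0.202·0.116
      = 0.082289 + 0.000511 + 0.0037088 + 0.0140633 + 0.023432 = 0.1240041

0.1240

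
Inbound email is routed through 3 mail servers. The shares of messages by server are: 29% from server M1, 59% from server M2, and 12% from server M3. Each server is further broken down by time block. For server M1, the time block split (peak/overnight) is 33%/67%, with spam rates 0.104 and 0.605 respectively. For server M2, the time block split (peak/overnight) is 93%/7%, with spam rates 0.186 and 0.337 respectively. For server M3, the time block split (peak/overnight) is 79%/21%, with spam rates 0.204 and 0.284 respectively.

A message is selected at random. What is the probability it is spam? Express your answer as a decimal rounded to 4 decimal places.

P(S|M1) = 0.33·0.104 + 0.67·0.605 = 0.03432 + 0.40535 = 0.43967
P(S|M2) = 0.93·0.186 + 0.07·0.337 = 0.17298 + 0.02359 = 0.19657
P(S|M3) = 0.79·0.204 + 0.21·0.284 = 0.16116 + 0.05964 = 0.2208
By total probability over the outer partition,
P(S) = 0.29·0.43967 + 0.59·0.19657 + 0.12·0.2208
      = 0.1275043 + 0.1159763 + 0.026496 = 0.2699766

P(S) ≈ 0.2700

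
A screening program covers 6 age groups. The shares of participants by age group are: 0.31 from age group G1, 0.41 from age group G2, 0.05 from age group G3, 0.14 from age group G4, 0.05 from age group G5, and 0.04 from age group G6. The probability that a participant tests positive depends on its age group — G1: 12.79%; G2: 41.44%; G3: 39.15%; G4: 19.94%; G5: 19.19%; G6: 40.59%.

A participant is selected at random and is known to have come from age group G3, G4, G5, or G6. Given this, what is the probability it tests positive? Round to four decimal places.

Let S = {G3, G4, G5, G6}.
P(S) = 0.05 + 0.14 + 0.05 + 0.04 = 0.28.
P(T ∩ S) = 0.3915·0.05 + 0.1994·0.14 + 0.1919·0.05 + 0.4059·0.04 = 0.019575 + 0.027916 + 0.009595 + 0.016236 = 0.073322.
P(T | S) = 0.073322 / 0.28 = 0.261864…

0.2619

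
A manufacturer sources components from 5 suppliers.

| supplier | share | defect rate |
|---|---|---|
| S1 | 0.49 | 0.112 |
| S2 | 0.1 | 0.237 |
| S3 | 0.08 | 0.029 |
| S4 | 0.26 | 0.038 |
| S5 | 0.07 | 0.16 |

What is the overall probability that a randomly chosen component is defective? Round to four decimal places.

P(D) ≈ 0.1020

P(D) = P(D|S1)·P(S1) + P(D|S2)·P(S2) + P(D|S3)·P(S3) + P(D|S4)·P(S4) + P(D|S5)·P(S5)
      = 0.112·0.49 + 0.237·0.1 + 0.029·0.08 + 0.038·0.26 + 0.16·0.07
      = 0.05488 + 0.0237 + 0.00232 + 0.00988 + 0.0112 = 0.10198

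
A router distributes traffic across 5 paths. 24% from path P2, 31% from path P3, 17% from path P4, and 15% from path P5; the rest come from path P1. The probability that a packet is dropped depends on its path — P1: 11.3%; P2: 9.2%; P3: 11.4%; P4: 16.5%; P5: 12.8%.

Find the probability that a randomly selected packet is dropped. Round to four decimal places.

P(P1) = 1 − (0.24 + 0.31 + 0.17 + 0.15) = 0.13.
P(L) = P(L|P1)·P(P1) + P(L|P2)·P(P2) + P(L|P3)·P(P3) + P(L|P4)·P(P4) + P(L|P5)·P(P5)
      = 0.113·0.13 + 0.092·0.24 + 0.114·0.31 + 0.165·0.17 + 0.128·0.15
      = 0.01469 + 0.02208 + 0.03534 + 0.02805 + 0.0192 = 0.11936

0.1194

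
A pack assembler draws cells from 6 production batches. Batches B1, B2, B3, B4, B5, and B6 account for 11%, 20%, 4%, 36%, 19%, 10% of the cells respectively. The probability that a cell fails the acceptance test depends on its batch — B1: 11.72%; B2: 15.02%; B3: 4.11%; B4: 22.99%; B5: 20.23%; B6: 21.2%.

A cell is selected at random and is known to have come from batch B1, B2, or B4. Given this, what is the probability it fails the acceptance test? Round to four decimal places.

Let S = {B1, B2, B4}.
P(S) = 0.11 + 0.2 + 0.36 = 0.67.
P(F ∩ S) = 0.1172·0.11 + 0.1502·0.2 + 0.2299·0.36 = 0.012892 + 0.03004 + 0.082764 = 0.125696.
P(F | S) = 0.125696 / 0.67 = 0.187606…

P(F|S) ≈ 0.1876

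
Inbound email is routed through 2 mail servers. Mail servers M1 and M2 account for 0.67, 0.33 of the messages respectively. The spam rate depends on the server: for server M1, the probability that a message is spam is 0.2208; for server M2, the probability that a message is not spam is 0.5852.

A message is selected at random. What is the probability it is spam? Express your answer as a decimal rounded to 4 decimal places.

P(S|M2) = 1 − 0.5852 = 0.4148.
Summing over the partition,
P(S) = P(S|M1)·P(M1) + P(S|M2)·P(M2)
      = 0.2208·0.67 + 0.4148·0.33
      = 0.147936 + 0.136884 = 0.28482

0.2848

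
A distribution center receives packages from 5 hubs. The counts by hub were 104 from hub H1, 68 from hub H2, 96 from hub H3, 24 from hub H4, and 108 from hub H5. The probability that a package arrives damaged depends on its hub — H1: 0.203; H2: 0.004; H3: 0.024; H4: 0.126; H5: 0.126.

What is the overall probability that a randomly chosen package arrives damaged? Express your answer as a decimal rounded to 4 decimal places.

Total: 104 + 68 + 96 + 24 + 108 = 400.
P(H1) = 104/400 = 0.26. P(H2) = 68/400 = 0.17. P(H3) = 96/400 = 0.24. P(H4) = 24/400 = 0.06. P(H5) = 108/400 = 0.27.
P(D) = P(D|H1)·P(H1) + P(D|H2)·P(H2) + P(D|H3)·P(H3) + P(D|H4)·P(H4) + P(D|H5)·P(H5)
      = 0.203·0.26 + 0.004·0.17 + 0.024·0.24 + 0.126·0.06 + 0.126·0.27
      = 0.05278 + 0.00068 + 0.00576 + 0.00756 + 0.03402 = 0.1008

P(D) ≈ 0.1008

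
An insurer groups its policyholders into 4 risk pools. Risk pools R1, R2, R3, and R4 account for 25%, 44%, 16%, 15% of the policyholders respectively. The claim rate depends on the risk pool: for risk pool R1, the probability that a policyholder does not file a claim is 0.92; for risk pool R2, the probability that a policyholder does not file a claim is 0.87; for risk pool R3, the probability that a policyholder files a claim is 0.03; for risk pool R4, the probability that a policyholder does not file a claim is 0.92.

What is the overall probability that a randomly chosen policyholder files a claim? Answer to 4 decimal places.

P(C|R1) = 1 − 0.92 = 0.08.
P(C|R2) = 1 − 0.87 = 0.13.
P(C|R4) = 1 − 0.92 = 0.08.
P(C) = P(C|R1)·P(R1) + P(C|R2)·P(R2) + P(C|R3)·P(R3) + P(C|R4)·P(R4)
      = 0.08·0.25 + 0.13·0.44 + 0.03·0.16 + 0.08·0.15
      = 0.02 + 0.0572 + 0.0048 + 0.012 = 0.094

0.0940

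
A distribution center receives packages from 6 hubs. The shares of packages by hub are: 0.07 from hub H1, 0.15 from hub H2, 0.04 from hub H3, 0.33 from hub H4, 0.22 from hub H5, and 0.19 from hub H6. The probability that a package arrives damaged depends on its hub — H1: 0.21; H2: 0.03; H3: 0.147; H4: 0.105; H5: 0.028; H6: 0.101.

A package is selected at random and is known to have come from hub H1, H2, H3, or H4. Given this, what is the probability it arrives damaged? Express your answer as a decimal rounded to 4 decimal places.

0.1012

Let S = {H1, H2, H3, H4}.
P(S) = 0.07 + 0.15 + 0.04 + 0.33 = 0.59.
P(D ∩ S) = 0.21·0.07 + 0.03·0.15 + 0.147·0.04 + 0.105·0.33 = 0.0147 + 0.0045 + 0.00588 + 0.03465 = 0.05973.
P(D | S) = 0.05973 / 0.59 = 0.101237…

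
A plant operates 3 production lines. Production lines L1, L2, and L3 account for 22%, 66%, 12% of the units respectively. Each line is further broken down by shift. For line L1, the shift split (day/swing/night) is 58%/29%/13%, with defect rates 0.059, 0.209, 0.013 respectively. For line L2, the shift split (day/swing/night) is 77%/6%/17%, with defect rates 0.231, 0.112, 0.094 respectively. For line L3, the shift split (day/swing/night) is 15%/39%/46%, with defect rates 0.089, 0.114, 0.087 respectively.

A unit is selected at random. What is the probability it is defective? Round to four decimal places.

P(D|L1) = 0.58·0.059 + 0.29·0.209 + 0.13·0.013 = 0.03422 + 0.06061 + 0.00169 = 0.09652
P(D|L2) = 0.77·0.231 + 0.06·0.112 + 0.17·0.094 = 0.17787 + 0.00672 + 0.01598 = 0.20057
P(D|L3) = 0.15·0.089 + 0.39·0.114 + 0.46·0.087 = 0.01335 + 0.04446 + 0.04002 = 0.09783
Then overall,
P(D) = 0.22·0.09652 + 0.66·0.20057 + 0.12·0.09783
      = 0.0212344 + 0.1323762 + 0.0117396 = 0.1653502

0.1654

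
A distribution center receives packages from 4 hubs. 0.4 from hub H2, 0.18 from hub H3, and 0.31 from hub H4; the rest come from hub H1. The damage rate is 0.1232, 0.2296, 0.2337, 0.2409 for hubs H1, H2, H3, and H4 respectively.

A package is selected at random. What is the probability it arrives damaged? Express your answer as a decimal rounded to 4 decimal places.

0.2221

P(H1) = 1 − (0.4 + 0.18 + 0.31) = 0.11.
P(D) = P(D|H1)·P(H1) + P(D|H2)·P(H2) + P(D|H3)·P(H3) + P(D|H4)·P(H4)
      = 0.1232·0.11 + 0.2296·0.4 + 0.2337·0.18 + 0.2409·0.31
      = 0.013552 + 0.09184 + 0.042066 + 0.074679 = 0.222137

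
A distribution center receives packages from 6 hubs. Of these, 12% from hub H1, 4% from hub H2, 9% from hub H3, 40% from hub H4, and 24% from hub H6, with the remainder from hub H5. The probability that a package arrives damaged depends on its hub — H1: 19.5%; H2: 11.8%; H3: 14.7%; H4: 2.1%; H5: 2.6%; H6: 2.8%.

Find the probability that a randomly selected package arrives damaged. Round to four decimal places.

0.0593

P(H5) = 1 − (0.12 + 0.04 + 0.09 + 0.4 + 0.24) = 0.11.
P(D) = P(D|H1)·P(H1) + P(D|H2)·P(H2) + P(D|H3)·P(H3) + P(D|H4)·P(H4) + P(D|H5)·P(H5) + P(D|H6)·P(H6)
      = 0.195·0.12 + 0.118·0.04 + 0.147·0.09 + 0.021·0.4 + 0.026·0.11 + 0.028·0.24
      = 0.0234 + 0.00472 + 0.01323 + 0.0084 + 0.00286 + 0.00672 = 0.05933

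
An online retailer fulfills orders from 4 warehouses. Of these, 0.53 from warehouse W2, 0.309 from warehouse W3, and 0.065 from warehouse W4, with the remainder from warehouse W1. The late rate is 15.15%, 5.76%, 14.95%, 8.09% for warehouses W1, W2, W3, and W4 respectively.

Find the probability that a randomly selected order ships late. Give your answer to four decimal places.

P(W1) = 1 − (0.53 + 0.309 + 0.065) = 0.096.
P(L) = P(L|W1)·P(W1) + P(L|W2)·P(W2) + P(L|W3)·P(W3) + P(L|W4)·P(W4)
      = 0.1515·0.096 + 0.0576·0.53 + 0.1495·0.309 + 0.0809·0.065
      = 0.014544 + 0.030528 + 0.0461955 + 0.0052585 = 0.096526

0.0965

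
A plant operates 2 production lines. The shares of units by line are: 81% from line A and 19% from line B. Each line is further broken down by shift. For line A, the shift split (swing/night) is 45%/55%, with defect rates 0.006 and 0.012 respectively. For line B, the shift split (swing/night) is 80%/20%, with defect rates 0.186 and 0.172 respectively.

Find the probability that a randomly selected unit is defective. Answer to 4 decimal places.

P(D) ≈ 0.0423

P(D|A) = 0.45·0.006 + 0.55·0.012 = 0.0027 + 0.0066 = 0.0093
P(D|B) = 0.8·0.186 + 0.2·0.172 = 0.1488 + 0.0344 = 0.1832
Then overall,
P(D) = 0.81·0.0093 + 0.19·0.1832
      = 0.007533 + 0.034808 = 0.042341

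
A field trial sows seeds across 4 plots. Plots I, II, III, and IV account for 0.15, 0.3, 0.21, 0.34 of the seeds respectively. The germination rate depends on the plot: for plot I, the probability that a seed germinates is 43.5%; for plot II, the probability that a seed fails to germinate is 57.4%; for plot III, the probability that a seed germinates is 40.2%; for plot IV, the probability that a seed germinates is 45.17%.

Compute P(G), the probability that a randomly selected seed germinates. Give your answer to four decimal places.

P(G) ≈ 0.4310

P(G|II) = 1 − 0.574 = 0.426.
By the law of total probability,
P(G) = P(G|I)·P(I) + P(G|II)·P(II) + P(G|III)·P(III) + P(G|IV)·P(IV)
      = 0.435·0.15 + 0.426·0.3 + 0.402·0.21 + 0.4517·0.34
      = 0.06525 + 0.1278 + 0.08442 + 0.153578 = 0.431048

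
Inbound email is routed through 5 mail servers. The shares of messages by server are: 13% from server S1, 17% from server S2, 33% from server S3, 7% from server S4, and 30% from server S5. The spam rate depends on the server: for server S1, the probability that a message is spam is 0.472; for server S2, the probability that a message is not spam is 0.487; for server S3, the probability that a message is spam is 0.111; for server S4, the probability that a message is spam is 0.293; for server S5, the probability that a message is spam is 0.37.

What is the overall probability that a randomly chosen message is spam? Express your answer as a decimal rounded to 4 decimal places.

P(S|S2) = 1 − 0.487 = 0.513.
P(S) = P(S|S1)·P(S1) + P(S|S2)·P(S2) + P(S|S3)·P(S3) + P(S|S4)·P(S4) + P(S|S5)·P(S5)
      = 0.472·0.13 + 0.513·0.17 + 0.111·0.33 + 0.293·0.07 + 0.37·0.3
      = 0.06136 + 0.08721 + 0.03663 + 0.02051 + 0.111 = 0.31671

P(S) ≈ 0.3167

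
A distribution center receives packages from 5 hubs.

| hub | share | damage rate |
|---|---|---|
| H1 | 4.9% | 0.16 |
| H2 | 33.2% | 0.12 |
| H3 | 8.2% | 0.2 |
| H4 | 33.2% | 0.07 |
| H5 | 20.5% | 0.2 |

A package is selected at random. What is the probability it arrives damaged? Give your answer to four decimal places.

P(D) = P(D|H1)·P(H1) + P(D|H2)·P(H2) + P(D|H3)·P(H3) + P(D|H4)·P(H4) + P(D|H5)·P(H5)
      = 0.16·0.049 + 0.12·0.332 + 0.2·0.082 + 0.07·0.332 + 0.2·0.205
      = 0.00784 + 0.03984 + 0.0164 + 0.02324 + 0.041 = 0.12832

0.1283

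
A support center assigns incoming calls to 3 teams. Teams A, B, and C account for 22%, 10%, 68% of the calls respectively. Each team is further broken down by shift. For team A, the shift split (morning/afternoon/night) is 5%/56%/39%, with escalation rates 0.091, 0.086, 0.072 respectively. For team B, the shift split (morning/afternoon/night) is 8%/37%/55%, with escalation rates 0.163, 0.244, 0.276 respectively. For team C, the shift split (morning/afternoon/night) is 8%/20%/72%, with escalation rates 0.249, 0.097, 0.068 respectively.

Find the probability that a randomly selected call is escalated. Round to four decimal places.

P(E) ≈ 0.1033

P(E|A) = 0.05·0.091 + 0.56·0.086 + 0.39·0.072 = 0.00455 + 0.04816 + 0.02808 = 0.08079
P(E|B) = 0.08·0.163 + 0.37·0.244 + 0.55·0.276 = 0.01304 + 0.09028 + 0.1518 = 0.25512
P(E|C) = 0.08·0.249 + 0.2·0.097 + 0.72·0.068 = 0.01992 + 0.0194 + 0.04896 = 0.08828
By total probability over the outer partition,
P(E) = 0.22·0.08079 + 0.1·0.25512 + 0.68·0.08828
      = 0.0177738 + 0.025512 + 0.0600304 = 0.1033162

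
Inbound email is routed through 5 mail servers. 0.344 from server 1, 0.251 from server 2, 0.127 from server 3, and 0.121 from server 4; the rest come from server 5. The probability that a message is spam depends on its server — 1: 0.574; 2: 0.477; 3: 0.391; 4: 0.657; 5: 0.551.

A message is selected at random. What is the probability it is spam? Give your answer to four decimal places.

P(5) = 1 − (0.344 + 0.251 + 0.127 + 0.121) = 0.157.
Using total probability over the partition,
P(S) = P(S|1)·P(1) + P(S|2)·P(2) + P(S|3)·P(3) + P(S|4)·P(4) + P(S|5)·P(5)
      = 0.574·0.344 + 0.477·0.251 + 0.391·0.127 + 0.657·0.121 + 0.551·0.157
      = 0.197456 + 0.119727 + 0.049657 + 0.079497 + 0.086507 = 0.532844

0.5328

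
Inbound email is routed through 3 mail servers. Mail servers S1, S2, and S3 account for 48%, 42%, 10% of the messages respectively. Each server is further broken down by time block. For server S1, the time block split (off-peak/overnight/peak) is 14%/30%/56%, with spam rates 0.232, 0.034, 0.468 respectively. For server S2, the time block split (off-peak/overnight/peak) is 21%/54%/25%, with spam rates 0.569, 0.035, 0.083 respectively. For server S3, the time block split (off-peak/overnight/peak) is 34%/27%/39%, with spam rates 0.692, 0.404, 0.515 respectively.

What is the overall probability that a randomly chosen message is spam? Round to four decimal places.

0.2676

P(S|S1) = 0.14·0.232 + 0.3·0.034 + 0.56·0.468 = 0.03248 + 0.0102 + 0.26208 = 0.30476
P(S|S2) = 0.21·0.569 + 0.54·0.035 + 0.25·0.083 = 0.11949 + 0.0189 + 0.02075 = 0.15914
P(S|S3) = 0.34·0.692 + 0.27·0.404 + 0.39·0.515 = 0.23528 + 0.10908 + 0.20085 = 0.54521
By total probability over the outer partition,
P(S) = 0.48·0.30476 + 0.42·0.15914 + 0.1·0.54521
      = 0.1462848 + 0.0668388 + 0.054521 = 0.2676446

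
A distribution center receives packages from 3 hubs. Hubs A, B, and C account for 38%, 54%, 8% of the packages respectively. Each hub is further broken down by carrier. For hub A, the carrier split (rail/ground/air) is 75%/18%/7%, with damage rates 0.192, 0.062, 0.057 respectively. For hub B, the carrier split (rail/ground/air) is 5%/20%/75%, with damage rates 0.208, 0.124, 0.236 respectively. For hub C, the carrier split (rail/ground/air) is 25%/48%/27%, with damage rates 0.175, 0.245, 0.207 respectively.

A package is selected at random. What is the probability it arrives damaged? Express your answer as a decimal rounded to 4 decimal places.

P(D) ≈ 0.1924

P(D|A) = 0.75·0.192 + 0.18·0.062 + 0.07·0.057 = 0.144 + 0.01116 + 0.00399 = 0.15915
P(D|B) = 0.05·0.208 + 0.2·0.124 + 0.75·0.236 = 0.0104 + 0.0248 + 0.177 = 0.2122
P(D|C) = 0.25·0.175 + 0.48·0.245 + 0.27·0.207 = 0.04375 + 0.1176 + 0.05589 = 0.21724
Then overall,
P(D) = 0.38·0.15915 + 0.54·0.2122 + 0.08·0.21724
      = 0.060477 + 0.114588 + 0.0173792 = 0.1924442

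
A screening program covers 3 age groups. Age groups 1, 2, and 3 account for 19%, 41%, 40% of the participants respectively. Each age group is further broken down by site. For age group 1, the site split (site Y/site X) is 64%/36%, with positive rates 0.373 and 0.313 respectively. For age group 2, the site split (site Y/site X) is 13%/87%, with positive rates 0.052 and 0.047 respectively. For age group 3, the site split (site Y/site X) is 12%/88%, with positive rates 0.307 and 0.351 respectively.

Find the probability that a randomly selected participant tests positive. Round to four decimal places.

0.2246

P(T|1) = 0.64·0.373 + 0.36·0.313 = 0.23872 + 0.11268 = 0.3514
P(T|2) = 0.13·0.052 + 0.87·0.047 = 0.00676 + 0.04089 = 0.04765
P(T|3) = 0.12·0.307 + 0.88·0.351 = 0.03684 + 0.30888 = 0.34572
Then overall,
P(T) = 0.19·0.3514 + 0.41·0.04765 + 0.4·0.34572
      = 0.066766 + 0.0195365 + 0.138288 = 0.2245905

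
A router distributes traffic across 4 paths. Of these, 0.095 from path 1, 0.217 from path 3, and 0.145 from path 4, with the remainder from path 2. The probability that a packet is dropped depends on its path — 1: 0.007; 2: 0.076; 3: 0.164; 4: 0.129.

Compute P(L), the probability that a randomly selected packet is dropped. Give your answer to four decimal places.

P(2) = 1 − (0.095 + 0.217 + 0.145) = 0.543.
By the law of total probability,
P(L) = P(L|1)·P(1) + P(L|2)·P(2) + P(L|3)·P(3) + P(L|4)·P(4)
      = 0.007·0.095 + 0.076·0.543 + 0.164·0.217 + 0.129·0.145
      = 0.000665 + 0.041268 + 0.035588 + 0.018705 = 0.096226

P(L) ≈ 0.0962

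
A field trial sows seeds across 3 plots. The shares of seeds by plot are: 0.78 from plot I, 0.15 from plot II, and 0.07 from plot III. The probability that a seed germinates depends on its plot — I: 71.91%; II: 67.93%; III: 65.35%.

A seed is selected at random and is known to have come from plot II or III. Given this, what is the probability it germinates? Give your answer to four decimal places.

0.6711

Let S = {II, III}.
P(S) = 0.15 + 0.07 = 0.22.
P(G ∩ S) = 0.6793·0.15 + 0.6535·0.07 = 0.101895 + 0.045745 = 0.14764.
P(G | S) = 0.14764 / 0.22 = 0.671091…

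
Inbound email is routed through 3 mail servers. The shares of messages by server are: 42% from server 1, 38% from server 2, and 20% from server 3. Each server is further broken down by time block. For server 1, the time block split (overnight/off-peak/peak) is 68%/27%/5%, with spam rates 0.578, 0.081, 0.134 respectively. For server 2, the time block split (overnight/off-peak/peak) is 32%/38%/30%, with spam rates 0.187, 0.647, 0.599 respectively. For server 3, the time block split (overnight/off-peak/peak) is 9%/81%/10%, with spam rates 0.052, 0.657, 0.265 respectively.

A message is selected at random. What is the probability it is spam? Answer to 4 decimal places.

0.4742

P(S|1) = 0.68·0.578 + 0.27·0.081 + 0.05·0.134 = 0.39304 + 0.02187 + 0.0067 = 0.42161
P(S|2) = 0.32·0.187 + 0.38·0.647 + 0.3·0.599 = 0.05984 + 0.24586 + 0.1797 = 0.4854
P(S|3) = 0.09·0.052 + 0.81·0.657 + 0.1·0.265 = 0.00468 + 0.53217 + 0.0265 = 0.56335
Then overall,
P(S) = 0.42·0.42161 + 0.38·0.4854 + 0.2·0.56335
      = 0.1770762 + 0.184452 + 0.11267 = 0.4741982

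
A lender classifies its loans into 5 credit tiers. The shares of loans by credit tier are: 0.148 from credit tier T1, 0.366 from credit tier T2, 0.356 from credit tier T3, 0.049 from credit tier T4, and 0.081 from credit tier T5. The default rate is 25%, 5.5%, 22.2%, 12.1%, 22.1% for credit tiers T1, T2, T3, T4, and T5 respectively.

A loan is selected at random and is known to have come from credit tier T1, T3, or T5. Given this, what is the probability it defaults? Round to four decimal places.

P(D|S) ≈ 0.2289

Let S = {T1, T3, T5}.
P(S) = 0.148 + 0.356 + 0.081 = 0.585.
P(D ∩ S) = 0.25·0.148 + 0.222·0.356 + 0.221·0.081 = 0.037 + 0.079032 + 0.017901 = 0.133933.
P(D | S) = 0.133933 / 0.585 = 0.228945…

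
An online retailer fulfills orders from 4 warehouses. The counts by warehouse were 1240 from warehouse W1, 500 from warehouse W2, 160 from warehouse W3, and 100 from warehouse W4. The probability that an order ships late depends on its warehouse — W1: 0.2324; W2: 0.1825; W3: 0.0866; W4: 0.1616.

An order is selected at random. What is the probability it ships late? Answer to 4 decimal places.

Total: 1240 + 500 + 160 + 100 = 2000.
P(W1) = 1240/2000 = 0.62. P(W2) = 500/2000 = 0.25. P(W3) = 160/2000 = 0.08. P(W4) = 100/2000 = 0.05.
P(L) = P(L|W1)·P(W1) + P(L|W2)·P(W2) + P(L|W3)·P(W3) + P(L|W4)·P(W4)
      = 0.2324·0.62 + 0.1825·0.25 + 0.0866·0.08 + 0.1616·0.05
      = 0.144088 + 0.045625 + 0.006928 + 0.00808 = 0.204721

0.2047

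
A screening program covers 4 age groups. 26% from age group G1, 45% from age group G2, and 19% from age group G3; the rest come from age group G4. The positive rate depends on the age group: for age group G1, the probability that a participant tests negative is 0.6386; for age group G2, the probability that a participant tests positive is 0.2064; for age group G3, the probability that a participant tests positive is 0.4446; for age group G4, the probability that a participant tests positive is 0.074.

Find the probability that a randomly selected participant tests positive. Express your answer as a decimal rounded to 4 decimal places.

0.2787

P(G4) = 1 − (0.26 + 0.45 + 0.19) = 0.1.
P(T|G1) = 1 − 0.6386 = 0.3614.
P(T) = P(T|G1)·P(G1) + P(T|G2)·P(G2) + P(T|G3)·P(G3) + P(T|G4)·P(G4)
      = 0.3614·0.26 + 0.2064·0.45 + 0.4446·0.19 + 0.074·0.1
      = 0.093964 + 0.09288 + 0.084474 + 0.0074 = 0.278718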